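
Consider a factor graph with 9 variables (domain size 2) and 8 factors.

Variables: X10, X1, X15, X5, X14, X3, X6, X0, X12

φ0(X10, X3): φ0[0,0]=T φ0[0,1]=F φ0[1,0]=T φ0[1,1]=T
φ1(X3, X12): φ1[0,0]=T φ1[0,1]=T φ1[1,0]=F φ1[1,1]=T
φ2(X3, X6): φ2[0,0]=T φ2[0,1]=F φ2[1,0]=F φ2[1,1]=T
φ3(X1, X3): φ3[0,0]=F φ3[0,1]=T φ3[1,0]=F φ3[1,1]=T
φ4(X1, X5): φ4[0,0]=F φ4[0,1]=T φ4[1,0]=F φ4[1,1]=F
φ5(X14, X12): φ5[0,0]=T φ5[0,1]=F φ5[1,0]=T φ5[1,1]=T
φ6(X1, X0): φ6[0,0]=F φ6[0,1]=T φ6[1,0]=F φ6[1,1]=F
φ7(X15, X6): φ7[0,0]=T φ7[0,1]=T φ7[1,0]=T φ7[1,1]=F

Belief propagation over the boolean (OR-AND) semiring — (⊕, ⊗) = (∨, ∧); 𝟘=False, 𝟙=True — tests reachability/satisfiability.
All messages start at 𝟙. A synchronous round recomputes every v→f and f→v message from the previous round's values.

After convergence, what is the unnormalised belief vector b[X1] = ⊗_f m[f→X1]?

init: all messages = 𝟙 over 2 values
r1 m[φ0→X10] = [T, T]
r1 m[φ0→X3] = [T, T]
r1 m[φ1→X3] = [T, T]
r1 m[φ1→X12] = [T, T]
r1 m[φ2→X3] = [T, T]
r1 m[φ2→X6] = [T, T]
r1 m[φ3→X1] = [T, T]
r1 m[φ3→X3] = [F, T]
r1 m[φ4→X1] = [T, F]
r1 m[φ4→X5] = [F, T]
r1 m[φ5→X14] = [T, T]
r1 m[φ5→X12] = [T, T]
r1 m[φ6→X1] = [T, F]
r1 m[φ6→X0] = [F, T]
r1 m[φ7→X15] = [T, T]
r1 m[φ7→X6] = [T, T]
r1 m[X10→φ0] = [T, T]
r1 m[X1→φ3] = [T, T]
r1 m[X1→φ4] = [T, T]
r1 m[X1→φ6] = [T, T]
r1 m[X15→φ7] = [T, T]
r1 m[X5→φ4] = [T, T]
r1 m[X14→φ5] = [T, T]
r1 m[X3→φ0] = [T, T]
r1 m[X3→φ1] = [T, T]
r1 m[X3→φ2] = [T, T]
r1 m[X3→φ3] = [T, T]
r1 m[X6→φ2] = [T, T]
r1 m[X6→φ7] = [T, T]
r1 m[X0→φ6] = [T, T]
r1 m[X12→φ1] = [T, T]
r1 m[X12→φ5] = [T, T]
r2 m[φ0→X10] = [T, T]
r2 m[φ0→X3] = [T, T]
r2 m[φ1→X3] = [T, T]
r2 m[φ1→X12] = [T, T]
r2 m[φ2→X3] = [T, T]
r2 m[φ2→X6] = [T, T]
r2 m[φ3→X1] = [T, T]
r2 m[φ3→X3] = [F, T]
r2 m[φ4→X1] = [T, F]
r2 m[φ4→X5] = [F, T]
r2 m[φ5→X14] = [T, T]
r2 m[φ5→X12] = [T, T]
r2 m[φ6→X1] = [T, F]
r2 m[φ6→X0] = [F, T]
r2 m[φ7→X15] = [T, T]
r2 m[φ7→X6] = [T, T]
r2 m[X10→φ0] = [T, T]
r2 m[X1→φ3] = [T, F]
r2 m[X1→φ4] = [T, F]
r2 m[X1→φ6] = [T, F]
r2 m[X15→φ7] = [T, T]
r2 m[X5→φ4] = [T, T]
r2 m[X14→φ5] = [T, T]
r2 m[X3→φ0] = [F, T]
r2 m[X3→φ1] = [F, T]
r2 m[X3→φ2] = [F, T]
r2 m[X3→φ3] = [T, T]
r2 m[X6→φ2] = [T, T]
r2 m[X6→φ7] = [T, T]
r2 m[X0→φ6] = [T, T]
r2 m[X12→φ1] = [T, T]
r2 m[X12→φ5] = [T, T]
r3 m[φ0→X10] = [F, T]
r3 m[φ0→X3] = [T, T]
r3 m[φ1→X3] = [T, T]
r3 m[φ1→X12] = [F, T]
r3 m[φ2→X3] = [T, T]
r3 m[φ2→X6] = [F, T]
r3 m[φ3→X1] = [T, T]
r3 m[φ3→X3] = [F, T]
r3 m[φ4→X1] = [T, F]
r3 m[φ4→X5] = [F, T]
r3 m[φ5→X14] = [T, T]
r3 m[φ5→X12] = [T, T]
r3 m[φ6→X1] = [T, F]
r3 m[φ6→X0] = [F, T]
r3 m[φ7→X15] = [T, T]
r3 m[φ7→X6] = [T, T]
r3 m[X10→φ0] = [T, T]
r3 m[X1→φ3] = [T, F]
r3 m[X1→φ4] = [T, F]
r3 m[X1→φ6] = [T, F]
r3 m[X15→φ7] = [T, T]
r3 m[X5→φ4] = [T, T]
r3 m[X14→φ5] = [T, T]
r3 m[X3→φ0] = [F, T]
r3 m[X3→φ1] = [F, T]
r3 m[X3→φ2] = [F, T]
r3 m[X3→φ3] = [T, T]
r3 m[X6→φ2] = [T, T]
r3 m[X6→φ7] = [T, T]
r3 m[X0→φ6] = [T, T]
r3 m[X12→φ1] = [T, T]
r3 m[X12→φ5] = [T, T]
r4 m[φ0→X10] = [F, T]
r4 m[φ0→X3] = [T, T]
r4 m[φ1→X3] = [T, T]
r4 m[φ1→X12] = [F, T]
r4 m[φ2→X3] = [T, T]
r4 m[φ2→X6] = [F, T]
r4 m[φ3→X1] = [T, T]
r4 m[φ3→X3] = [F, T]
r4 m[φ4→X1] = [T, F]
r4 m[φ4→X5] = [F, T]
r4 m[φ5→X14] = [T, T]
r4 m[φ5→X12] = [T, T]
r4 m[φ6→X1] = [T, F]
r4 m[φ6→X0] = [F, T]
r4 m[φ7→X15] = [T, T]
r4 m[φ7→X6] = [T, T]
r4 m[X10→φ0] = [T, T]
r4 m[X1→φ3] = [T, F]
r4 m[X1→φ4] = [T, F]
r4 m[X1→φ6] = [T, F]
r4 m[X15→φ7] = [T, T]
r4 m[X5→φ4] = [T, T]
r4 m[X14→φ5] = [T, T]
r4 m[X3→φ0] = [F, T]
r4 m[X3→φ1] = [F, T]
r4 m[X3→φ2] = [F, T]
r4 m[X3→φ3] = [T, T]
r4 m[X6→φ2] = [T, T]
r4 m[X6→φ7] = [F, T]
r4 m[X0→φ6] = [T, T]
r4 m[X12→φ1] = [T, T]
r4 m[X12→φ5] = [F, T]
r5 m[φ0→X10] = [F, T]
r5 m[φ0→X3] = [T, T]
r5 m[φ1→X3] = [T, T]
r5 m[φ1→X12] = [F, T]
r5 m[φ2→X3] = [T, T]
r5 m[φ2→X6] = [F, T]
r5 m[φ3→X1] = [T, T]
r5 m[φ3→X3] = [F, T]
r5 m[φ4→X1] = [T, F]
r5 m[φ4→X5] = [F, T]
r5 m[φ5→X14] = [F, T]
r5 m[φ5→X12] = [T, T]
r5 m[φ6→X1] = [T, F]
r5 m[φ6→X0] = [F, T]
r5 m[φ7→X15] = [T, F]
r5 m[φ7→X6] = [T, T]
r5 m[X10→φ0] = [T, T]
r5 m[X1→φ3] = [T, F]
r5 m[X1→φ4] = [T, F]
r5 m[X1→φ6] = [T, F]
r5 m[X15→φ7] = [T, T]
r5 m[X5→φ4] = [T, T]
r5 m[X14→φ5] = [T, T]
r5 m[X3→φ0] = [F, T]
r5 m[X3→φ1] = [F, T]
r5 m[X3→φ2] = [F, T]
r5 m[X3→φ3] = [T, T]
r5 m[X6→φ2] = [T, T]
r5 m[X6→φ7] = [F, T]
r5 m[X0→φ6] = [T, T]
r5 m[X12→φ1] = [T, T]
r5 m[X12→φ5] = [F, T]
r6 m[φ0→X10] = [F, T]
r6 m[φ0→X3] = [T, T]
r6 m[φ1→X3] = [T, T]
r6 m[φ1→X12] = [F, T]
r6 m[φ2→X3] = [T, T]
r6 m[φ2→X6] = [F, T]
r6 m[φ3→X1] = [T, T]
r6 m[φ3→X3] = [F, T]
r6 m[φ4→X1] = [T, F]
r6 m[φ4→X5] = [F, T]
r6 m[φ5→X14] = [F, T]
r6 m[φ5→X12] = [T, T]
r6 m[φ6→X1] = [T, F]
r6 m[φ6→X0] = [F, T]
r6 m[φ7→X15] = [T, F]
r6 m[φ7→X6] = [T, T]
r6 m[X10→φ0] = [T, T]
r6 m[X1→φ3] = [T, F]
r6 m[X1→φ4] = [T, F]
r6 m[X1→φ6] = [T, F]
r6 m[X15→φ7] = [T, T]
r6 m[X5→φ4] = [T, T]
r6 m[X14→φ5] = [T, T]
r6 m[X3→φ0] = [F, T]
r6 m[X3→φ1] = [F, T]
r6 m[X3→φ2] = [F, T]
r6 m[X3→φ3] = [T, T]
r6 m[X6→φ2] = [T, T]
r6 m[X6→φ7] = [F, T]
r6 m[X0→φ6] = [T, T]
r6 m[X12→φ1] = [T, T]
r6 m[X12→φ5] = [F, T]
fixed point reached at round 6
b[X1] = ⊗ incoming = [T, F]

b[X1] = [T, F]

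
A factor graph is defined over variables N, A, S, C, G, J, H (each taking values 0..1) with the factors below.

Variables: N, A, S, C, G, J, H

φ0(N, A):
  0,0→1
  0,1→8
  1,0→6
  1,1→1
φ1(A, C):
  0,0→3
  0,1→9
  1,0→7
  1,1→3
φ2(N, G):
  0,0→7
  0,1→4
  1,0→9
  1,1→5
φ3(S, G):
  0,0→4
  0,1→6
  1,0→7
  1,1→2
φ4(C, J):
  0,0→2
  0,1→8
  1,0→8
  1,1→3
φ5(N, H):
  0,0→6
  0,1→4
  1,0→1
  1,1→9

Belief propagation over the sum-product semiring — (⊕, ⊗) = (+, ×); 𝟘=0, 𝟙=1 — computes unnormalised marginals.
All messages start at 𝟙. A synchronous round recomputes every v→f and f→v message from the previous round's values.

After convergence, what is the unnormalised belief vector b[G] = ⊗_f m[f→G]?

b[G] = [1602040, 655760]

init: all messages = 𝟙 over 2 values
r1 m[φ0→N] = [9, 7]
r1 m[φ0→A] = [7, 9]
r1 m[φ1→A] = [12, 10]
r1 m[φ1→C] = [10, 12]
r1 m[φ2→N] = [11, 14]
r1 m[φ2→G] = [16, 9]
r1 m[φ3→S] = [10, 9]
r1 m[φ3→G] = [11, 8]
r1 m[φ4→C] = [10, 11]
r1 m[φ4→J] = [10, 11]
r1 m[φ5→N] = [10, 10]
r1 m[φ5→H] = [7, 13]
r1 m[N→φ0] = [1, 1]
r1 m[N→φ2] = [1, 1]
r1 m[N→φ5] = [1, 1]
r1 m[A→φ0] = [1, 1]
r1 m[A→φ1] = [1, 1]
r1 m[S→φ3] = [1, 1]
r1 m[C→φ1] = [1, 1]
r1 m[C→φ4] = [1, 1]
r1 m[G→φ2] = [1, 1]
r1 m[G→φ3] = [1, 1]
r1 m[J→φ4] = [1, 1]
r1 m[H→φ5] = [1, 1]
r2 m[φ0→N] = [9, 7]
r2 m[φ0→A] = [7, 9]
r2 m[φ1→A] = [12, 10]
r2 m[φ1→C] = [10, 12]
r2 m[φ2→N] = [11, 14]
r2 m[φ2→G] = [16, 9]
r2 m[φ3→S] = [10, 9]
r2 m[φ3→G] = [11, 8]
r2 m[φ4→C] = [10, 11]
r2 m[φ4→J] = [10, 11]
r2 m[φ5→N] = [10, 10]
r2 m[φ5→H] = [7, 13]
r2 m[N→φ0] = [110, 140]
r2 m[N→φ2] = [90, 70]
r2 m[N→φ5] = [99, 98]
r2 m[A→φ0] = [12, 10]
r2 m[A→φ1] = [7, 9]
r2 m[S→φ3] = [1, 1]
r2 m[C→φ1] = [10, 11]
r2 m[C→φ4] = [10, 12]
r2 m[G→φ2] = [11, 8]
r2 m[G→φ3] = [16, 9]
r2 m[J→φ4] = [1, 1]
r2 m[H→φ5] = [1, 1]
r3 m[φ0→N] = [92, 82]
r3 m[φ0→A] = [950, 1020]
r3 m[φ1→A] = [129, 103]
r3 m[φ1→C] = [84, 90]
r3 m[φ2→N] = [109, 139]
r3 m[φ2→G] = [1260, 710]
r3 m[φ3→S] = [118, 130]
r3 m[φ3→G] = [11, 8]
r3 m[φ4→C] = [10, 11]
r3 m[φ4→J] = [116, 116]
r3 m[φ5→N] = [10, 10]
r3 m[φ5→H] = [692, 1278]
r3 m[N→φ0] = [110, 140]
r3 m[N→φ2] = [90, 70]
r3 m[N→φ5] = [99, 98]
r3 m[A→φ0] = [12, 10]
r3 m[A→φ1] = [7, 9]
r3 m[S→φ3] = [1, 1]
r3 m[C→φ1] = [10, 11]
r3 m[C→φ4] = [10, 12]
r3 m[G→φ2] = [11, 8]
r3 m[G→φ3] = [16, 9]
r3 m[J→φ4] = [1, 1]
r3 m[H→φ5] = [1, 1]
r4 m[φ0→N] = [92, 82]
r4 m[φ0→A] = [950, 1020]
r4 m[φ1→A] = [129, 103]
r4 m[φ1→C] = [84, 90]
r4 m[φ2→N] = [109, 139]
r4 m[φ2→G] = [1260, 710]
r4 m[φ3→S] = [118, 130]
r4 m[φ3→G] = [11, 8]
r4 m[φ4→C] = [10, 11]
r4 m[φ4→J] = [116, 116]
r4 m[φ5→N] = [10, 10]
r4 m[φ5→H] = [692, 1278]
r4 m[N→φ0] = [1090, 1390]
r4 m[N→φ2] = [920, 820]
r4 m[N→φ5] = [10028, 11398]
r4 m[A→φ0] = [129, 103]
r4 m[A→φ1] = [950, 1020]
r4 m[S→φ3] = [1, 1]
r4 m[C→φ1] = [10, 11]
r4 m[C→φ4] = [84, 90]
r4 m[G→φ2] = [11, 8]
r4 m[G→φ3] = [1260, 710]
r4 m[J→φ4] = [1, 1]
r4 m[H→φ5] = [1, 1]
r5 m[φ0→N] = [953, 877]
r5 m[φ0→A] = [9430, 10110]
r5 m[φ1→A] = [129, 103]
r5 m[φ1→C] = [9990, 11610]
r5 m[φ2→N] = [109, 139]
r5 m[φ2→G] = [13820, 7780]
r5 m[φ3→S] = [9300, 10240]
r5 m[φ3→G] = [11, 8]
r5 m[φ4→C] = [10, 11]
r5 m[φ4→J] = [888, 942]
r5 m[φ5→N] = [10, 10]
r5 m[φ5→H] = [71566, 142694]
r5 m[N→φ0] = [1090, 1390]
r5 m[N→φ2] = [920, 820]
r5 m[N→φ5] = [10028, 11398]
r5 m[A→φ0] = [129, 103]
r5 m[A→φ1] = [950, 1020]
r5 m[S→φ3] = [1, 1]
r5 m[C→φ1] = [10, 11]
r5 m[C→φ4] = [84, 90]
r5 m[G→φ2] = [11, 8]
r5 m[G→φ3] = [1260, 710]
r5 m[J→φ4] = [1, 1]
r5 m[H→φ5] = [1, 1]
r6 m[φ0→N] = [953, 877]
r6 m[φ0→A] = [9430, 10110]
r6 m[φ1→A] = [129, 103]
r6 m[φ1→C] = [9990, 11610]
r6 m[φ2→N] = [109, 139]
r6 m[φ2→G] = [13820, 7780]
r6 m[φ3→S] = [9300, 10240]
r6 m[φ3→G] = [11, 8]
r6 m[φ4→C] = [10, 11]
r6 m[φ4→J] = [888, 942]
r6 m[φ5→N] = [10, 10]
r6 m[φ5→H] = [71566, 142694]
r6 m[N→φ0] = [1090, 1390]
r6 m[N→φ2] = [9530, 8770]
r6 m[N→φ5] = [103877, 121903]
r6 m[A→φ0] = [129, 103]
r6 m[A→φ1] = [9430, 10110]
r6 m[S→φ3] = [1, 1]
r6 m[C→φ1] = [10, 11]
r6 m[C→φ4] = [9990, 11610]
r6 m[G→φ2] = [11, 8]
r6 m[G→φ3] = [13820, 7780]
r6 m[J→φ4] = [1, 1]
r6 m[H→φ5] = [1, 1]
r7 m[φ0→N] = [953, 877]
r7 m[φ0→A] = [9430, 10110]
r7 m[φ1→A] = [129, 103]
r7 m[φ1→C] = [99060, 115200]
r7 m[φ2→N] = [109, 139]
r7 m[φ2→G] = [145640, 81970]
r7 m[φ3→S] = [101960, 112300]
r7 m[φ3→G] = [11, 8]
r7 m[φ4→C] = [10, 11]
r7 m[φ4→J] = [112860, 114750]
r7 m[φ5→N] = [10, 10]
r7 m[φ5→H] = [745165, 1512635]
r7 m[N→φ0] = [1090, 1390]
r7 m[N→φ2] = [9530, 8770]
r7 m[N→φ5] = [103877, 121903]
r7 m[A→φ0] = [129, 103]
r7 m[A→φ1] = [9430, 10110]
r7 m[S→φ3] = [1, 1]
r7 m[C→φ1] = [10, 11]
r7 m[C→φ4] = [9990, 11610]
r7 m[G→φ2] = [11, 8]
r7 m[G→φ3] = [13820, 7780]
r7 m[J→φ4] = [1, 1]
r7 m[H→φ5] = [1, 1]
r8 m[φ0→N] = [953, 877]
r8 m[φ0→A] = [9430, 10110]
r8 m[φ1→A] = [129, 103]
r8 m[φ1→C] = [99060, 115200]
r8 m[φ2→N] = [109, 139]
r8 m[φ2→G] = [145640, 81970]
r8 m[φ3→S] = [101960, 112300]
r8 m[φ3→G] = [11, 8]
r8 m[φ4→C] = [10, 11]
r8 m[φ4→J] = [112860, 114750]
r8 m[φ5→N] = [10, 10]
r8 m[φ5→H] = [745165, 1512635]
r8 m[N→φ0] = [1090, 1390]
r8 m[N→φ2] = [9530, 8770]
r8 m[N→φ5] = [103877, 121903]
r8 m[A→φ0] = [129, 103]
r8 m[A→φ1] = [9430, 10110]
r8 m[S→φ3] = [1, 1]
r8 m[C→φ1] = [10, 11]
r8 m[C→φ4] = [99060, 115200]
r8 m[G→φ2] = [11, 8]
r8 m[G→φ3] = [145640, 81970]
r8 m[J→φ4] = [1, 1]
r8 m[H→φ5] = [1, 1]
r9 m[φ0→N] = [953, 877]
r9 m[φ0→A] = [9430, 10110]
r9 m[φ1→A] = [129, 103]
r9 m[φ1→C] = [99060, 115200]
r9 m[φ2→N] = [109, 139]
r9 m[φ2→G] = [145640, 81970]
r9 m[φ3→S] = [1074380, 1183420]
r9 m[φ3→G] = [11, 8]
r9 m[φ4→C] = [10, 11]
r9 m[φ4→J] = [1119720, 1138080]
r9 m[φ5→N] = [10, 10]
r9 m[φ5→H] = [745165, 1512635]
r9 m[N→φ0] = [1090, 1390]
r9 m[N→φ2] = [9530, 8770]
r9 m[N→φ5] = [103877, 121903]
r9 m[A→φ0] = [129, 103]
r9 m[A→φ1] = [9430, 10110]
r9 m[S→φ3] = [1, 1]
r9 m[C→φ1] = [10, 11]
r9 m[C→φ4] = [99060, 115200]
r9 m[G→φ2] = [11, 8]
r9 m[G→φ3] = [145640, 81970]
r9 m[J→φ4] = [1, 1]
r9 m[H→φ5] = [1, 1]
r10 m[φ0→N] = [953, 877]
r10 m[φ0→A] = [9430, 10110]
r10 m[φ1→A] = [129, 103]
r10 m[φ1→C] = [99060, 115200]
r10 m[φ2→N] = [109, 139]
r10 m[φ2→G] = [145640, 81970]
r10 m[φ3→S] = [1074380, 1183420]
r10 m[φ3→G] = [11, 8]
r10 m[φ4→C] = [10, 11]
r10 m[φ4→J] = [1119720, 1138080]
r10 m[φ5→N] = [10, 10]
r10 m[φ5→H] = [745165, 1512635]
r10 m[N→φ0] = [1090, 1390]
r10 m[N→φ2] = [9530, 8770]
r10 m[N→φ5] = [103877, 121903]
r10 m[A→φ0] = [129, 103]
r10 m[A→φ1] = [9430, 10110]
r10 m[S→φ3] = [1, 1]
r10 m[C→φ1] = [10, 11]
r10 m[C→φ4] = [99060, 115200]
r10 m[G→φ2] = [11, 8]
r10 m[G→φ3] = [145640, 81970]
r10 m[J→φ4] = [1, 1]
r10 m[H→φ5] = [1, 1]
fixed point reached at round 10
b[G] = ⊗ incoming = [1602040, 655760]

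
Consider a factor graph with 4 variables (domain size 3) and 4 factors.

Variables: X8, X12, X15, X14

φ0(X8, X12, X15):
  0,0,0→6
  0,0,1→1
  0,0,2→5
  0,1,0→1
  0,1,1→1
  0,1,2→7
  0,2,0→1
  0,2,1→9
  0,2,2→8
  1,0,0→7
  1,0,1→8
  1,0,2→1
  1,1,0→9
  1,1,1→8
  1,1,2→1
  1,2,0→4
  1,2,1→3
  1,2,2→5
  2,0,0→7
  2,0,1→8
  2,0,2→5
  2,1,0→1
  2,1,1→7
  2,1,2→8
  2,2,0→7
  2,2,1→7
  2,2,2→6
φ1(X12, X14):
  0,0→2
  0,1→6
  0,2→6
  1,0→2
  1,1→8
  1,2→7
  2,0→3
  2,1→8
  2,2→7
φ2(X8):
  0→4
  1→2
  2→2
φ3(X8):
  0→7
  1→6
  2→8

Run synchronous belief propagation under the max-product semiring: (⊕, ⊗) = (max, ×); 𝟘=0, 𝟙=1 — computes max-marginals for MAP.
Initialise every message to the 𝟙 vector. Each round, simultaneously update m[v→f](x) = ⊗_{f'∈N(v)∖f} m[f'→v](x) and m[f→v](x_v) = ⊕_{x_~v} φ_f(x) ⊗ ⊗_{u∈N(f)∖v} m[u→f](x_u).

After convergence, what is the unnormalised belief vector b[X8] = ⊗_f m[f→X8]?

init: all messages = 𝟙 over 3 values
r1 m[φ0→X8] = [9, 9, 8]
r1 m[φ0→X12] = [8, 9, 9]
r1 m[φ0→X15] = [9, 9, 8]
r1 m[φ1→X12] = [6, 8, 8]
r1 m[φ1→X14] = [3, 8, 7]
r1 m[φ2→X8] = [4, 2, 2]
r1 m[φ3→X8] = [7, 6, 8]
r1 m[X8→φ0] = [1, 1, 1]
r1 m[X8→φ2] = [1, 1, 1]
r1 m[X8→φ3] = [1, 1, 1]
r1 m[X12→φ0] = [1, 1, 1]
r1 m[X12→φ1] = [1, 1, 1]
r1 m[X15→φ0] = [1, 1, 1]
r1 m[X14→φ1] = [1, 1, 1]
r2 m[φ0→X8] = [9, 9, 8]
r2 m[φ0→X12] = [8, 9, 9]
r2 m[φ0→X15] = [9, 9, 8]
r2 m[φ1→X12] = [6, 8, 8]
r2 m[φ1→X14] = [3, 8, 7]
r2 m[φ2→X8] = [4, 2, 2]
r2 m[φ3→X8] = [7, 6, 8]
r2 m[X8→φ0] = [28, 12, 16]
r2 m[X8→φ2] = [63, 54, 64]
r2 m[X8→φ3] = [36, 18, 16]
r2 m[X12→φ0] = [6, 8, 8]
r2 m[X12→φ1] = [8, 9, 9]
r2 m[X15→φ0] = [1, 1, 1]
r2 m[X14→φ1] = [1, 1, 1]
r3 m[φ0→X8] = [72, 72, 64]
r3 m[φ0→X12] = [168, 196, 252]
r3 m[φ0→X15] = [1008, 2016, 1792]
r3 m[φ1→X12] = [6, 8, 8]
r3 m[φ1→X14] = [27, 72, 63]
r3 m[φ2→X8] = [4, 2, 2]
r3 m[φ3→X8] = [7, 6, 8]
r3 m[X8→φ0] = [28, 12, 16]
r3 m[X8→φ2] = [63, 54, 64]
r3 m[X8→φ3] = [36, 18, 16]
r3 m[X12→φ0] = [6, 8, 8]
r3 m[X12→φ1] = [8, 9, 9]
r3 m[X15→φ0] = [1, 1, 1]
r3 m[X14→φ1] = [1, 1, 1]
r4 m[φ0→X8] = [72, 72, 64]
r4 m[φ0→X12] = [168, 196, 252]
r4 m[φ0→X15] = [1008, 2016, 1792]
r4 m[φ1→X12] = [6, 8, 8]
r4 m[φ1→X14] = [27, 72, 63]
r4 m[φ2→X8] = [4, 2, 2]
r4 m[φ3→X8] = [7, 6, 8]
r4 m[X8→φ0] = [28, 12, 16]
r4 m[X8→φ2] = [504, 432, 512]
r4 m[X8→φ3] = [288, 144, 128]
r4 m[X12→φ0] = [6, 8, 8]
r4 m[X12→φ1] = [168, 196, 252]
r4 m[X15→φ0] = [1, 1, 1]
r4 m[X14→φ1] = [1, 1, 1]
r5 m[φ0→X8] = [72, 72, 64]
r5 m[φ0→X12] = [168, 196, 252]
r5 m[φ0→X15] = [1008, 2016, 1792]
r5 m[φ1→X12] = [6, 8, 8]
r5 m[φ1→X14] = [756, 2016, 1764]
r5 m[φ2→X8] = [4, 2, 2]
r5 m[φ3→X8] = [7, 6, 8]
r5 m[X8→φ0] = [28, 12, 16]
r5 m[X8→φ2] = [504, 432, 512]
r5 m[X8→φ3] = [288, 144, 128]
r5 m[X12→φ0] = [6, 8, 8]
r5 m[X12→φ1] = [168, 196, 252]
r5 m[X15→φ0] = [1, 1, 1]
r5 m[X14→φ1] = [1, 1, 1]
r6 m[φ0→X8] = [72, 72, 64]
r6 m[φ0→X12] = [168, 196, 252]
r6 m[φ0→X15] = [1008, 2016, 1792]
r6 m[φ1→X12] = [6, 8, 8]
r6 m[φ1→X14] = [756, 2016, 1764]
r6 m[φ2→X8] = [4, 2, 2]
r6 m[φ3→X8] = [7, 6, 8]
r6 m[X8→φ0] = [28, 12, 16]
r6 m[X8→φ2] = [504, 432, 512]
r6 m[X8→φ3] = [288, 144, 128]
r6 m[X12→φ0] = [6, 8, 8]
r6 m[X12→φ1] = [168, 196, 252]
r6 m[X15→φ0] = [1, 1, 1]
r6 m[X14→φ1] = [1, 1, 1]
fixed point reached at round 6
b[X8] = ⊗ incoming = [2016, 864, 1024]

b[X8] = [2016, 864, 1024]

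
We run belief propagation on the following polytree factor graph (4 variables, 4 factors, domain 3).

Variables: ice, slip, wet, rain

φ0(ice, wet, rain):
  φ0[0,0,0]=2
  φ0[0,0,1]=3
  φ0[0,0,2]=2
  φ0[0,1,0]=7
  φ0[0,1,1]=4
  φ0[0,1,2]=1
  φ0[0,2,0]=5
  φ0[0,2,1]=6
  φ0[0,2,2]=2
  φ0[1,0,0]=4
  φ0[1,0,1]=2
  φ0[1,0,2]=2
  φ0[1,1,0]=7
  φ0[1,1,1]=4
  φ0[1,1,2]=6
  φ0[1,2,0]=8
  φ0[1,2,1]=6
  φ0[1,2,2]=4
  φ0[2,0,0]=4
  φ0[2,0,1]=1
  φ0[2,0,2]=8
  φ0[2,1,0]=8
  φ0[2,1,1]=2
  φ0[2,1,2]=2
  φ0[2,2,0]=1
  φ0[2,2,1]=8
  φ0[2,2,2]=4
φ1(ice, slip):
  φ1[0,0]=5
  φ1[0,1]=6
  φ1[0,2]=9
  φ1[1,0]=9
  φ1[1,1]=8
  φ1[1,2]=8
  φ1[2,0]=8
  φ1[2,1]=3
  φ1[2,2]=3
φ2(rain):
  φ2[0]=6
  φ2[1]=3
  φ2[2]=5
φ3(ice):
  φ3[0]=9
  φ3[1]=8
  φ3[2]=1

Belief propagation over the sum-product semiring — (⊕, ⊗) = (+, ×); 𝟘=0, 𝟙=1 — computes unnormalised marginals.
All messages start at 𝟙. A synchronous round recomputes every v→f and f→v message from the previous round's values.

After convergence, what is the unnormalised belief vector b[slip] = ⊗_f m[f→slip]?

b[slip] = [23228, 21975, 25971]

init: all messages = 𝟙 over 3 values
r1 m[φ0→ice] = [32, 43, 38]
r1 m[φ0→wet] = [28, 41, 44]
r1 m[φ0→rain] = [46, 36, 31]
r1 m[φ1→ice] = [20, 25, 14]
r1 m[φ1→slip] = [22, 17, 20]
r1 m[φ2→rain] = [6, 3, 5]
r1 m[φ3→ice] = [9, 8, 1]
r1 m[ice→φ0] = [1, 1, 1]
r1 m[ice→φ1] = [1, 1, 1]
r1 m[ice→φ3] = [1, 1, 1]
r1 m[slip→φ1] = [1, 1, 1]
r1 m[wet→φ0] = [1, 1, 1]
r1 m[rain→φ0] = [1, 1, 1]
r1 m[rain→φ2] = [1, 1, 1]
r2 m[φ0→ice] = [32, 43, 38]
r2 m[φ0→wet] = [28, 41, 44]
r2 m[φ0→rain] = [46, 36, 31]
r2 m[φ1→ice] = [20, 25, 14]
r2 m[φ1→slip] = [22, 17, 20]
r2 m[φ2→rain] = [6, 3, 5]
r2 m[φ3→ice] = [9, 8, 1]
r2 m[ice→φ0] = [180, 200, 14]
r2 m[ice→φ1] = [288, 344, 38]
r2 m[ice→φ3] = [640, 1075, 532]
r2 m[slip→φ1] = [1, 1, 1]
r2 m[wet→φ0] = [1, 1, 1]
r2 m[rain→φ0] = [6, 3, 5]
r2 m[rain→φ2] = [46, 36, 31]
r3 m[φ0→ice] = [148, 210, 181]
r3 m[φ0→wet] = [14518, 28316, 28340]
r3 m[φ0→rain] = [6502, 4894, 3496]
r3 m[φ1→ice] = [20, 25, 14]
r3 m[φ1→slip] = [4840, 4594, 5458]
r3 m[φ2→rain] = [6, 3, 5]
r3 m[φ3→ice] = [9, 8, 1]
r3 m[ice→φ0] = [180, 200, 14]
r3 m[ice→φ1] = [288, 344, 38]
r3 m[ice→φ3] = [640, 1075, 532]
r3 m[slip→φ1] = [1, 1, 1]
r3 m[wet→φ0] = [1, 1, 1]
r3 m[rain→φ0] = [6, 3, 5]
r3 m[rain→φ2] = [46, 36, 31]
r4 m[φ0→ice] = [148, 210, 181]
r4 m[φ0→wet] = [14518, 28316, 28340]
r4 m[φ0→rain] = [6502, 4894, 3496]
r4 m[φ1→ice] = [20, 25, 14]
r4 m[φ1→slip] = [4840, 4594, 5458]
r4 m[φ2→rain] = [6, 3, 5]
r4 m[φ3→ice] = [9, 8, 1]
r4 m[ice→φ0] = [180, 200, 14]
r4 m[ice→φ1] = [1332, 1680, 181]
r4 m[ice→φ3] = [2960, 5250, 2534]
r4 m[slip→φ1] = [1, 1, 1]
r4 m[wet→φ0] = [1, 1, 1]
r4 m[rain→φ0] = [6, 3, 5]
r4 m[rain→φ2] = [6502, 4894, 3496]
r5 m[φ0→ice] = [148, 210, 181]
r5 m[φ0→wet] = [14518, 28316, 28340]
r5 m[φ0→rain] = [6502, 4894, 3496]
r5 m[φ1→ice] = [20, 25, 14]
r5 m[φ1→slip] = [23228, 21975, 25971]
r5 m[φ2→rain] = [6, 3, 5]
r5 m[φ3→ice] = [9, 8, 1]
r5 m[ice→φ0] = [180, 200, 14]
r5 m[ice→φ1] = [1332, 1680, 181]
r5 m[ice→φ3] = [2960, 5250, 2534]
r5 m[slip→φ1] = [1, 1, 1]
r5 m[wet→φ0] = [1, 1, 1]
r5 m[rain→φ0] = [6, 3, 5]
r5 m[rain→φ2] = [6502, 4894, 3496]
r6 m[φ0→ice] = [148, 210, 181]
r6 m[φ0→wet] = [14518, 28316, 28340]
r6 m[φ0→rain] = [6502, 4894, 3496]
r6 m[φ1→ice] = [20, 25, 14]
r6 m[φ1→slip] = [23228, 21975, 25971]
r6 m[φ2→rain] = [6, 3, 5]
r6 m[φ3→ice] = [9, 8, 1]
r6 m[ice→φ0] = [180, 200, 14]
r6 m[ice→φ1] = [1332, 1680, 181]
r6 m[ice→φ3] = [2960, 5250, 2534]
r6 m[slip→φ1] = [1, 1, 1]
r6 m[wet→φ0] = [1, 1, 1]
r6 m[rain→φ0] = [6, 3, 5]
r6 m[rain→φ2] = [6502, 4894, 3496]
fixed point reached at round 6
b[slip] = ⊗ incoming = [23228, 21975, 25971]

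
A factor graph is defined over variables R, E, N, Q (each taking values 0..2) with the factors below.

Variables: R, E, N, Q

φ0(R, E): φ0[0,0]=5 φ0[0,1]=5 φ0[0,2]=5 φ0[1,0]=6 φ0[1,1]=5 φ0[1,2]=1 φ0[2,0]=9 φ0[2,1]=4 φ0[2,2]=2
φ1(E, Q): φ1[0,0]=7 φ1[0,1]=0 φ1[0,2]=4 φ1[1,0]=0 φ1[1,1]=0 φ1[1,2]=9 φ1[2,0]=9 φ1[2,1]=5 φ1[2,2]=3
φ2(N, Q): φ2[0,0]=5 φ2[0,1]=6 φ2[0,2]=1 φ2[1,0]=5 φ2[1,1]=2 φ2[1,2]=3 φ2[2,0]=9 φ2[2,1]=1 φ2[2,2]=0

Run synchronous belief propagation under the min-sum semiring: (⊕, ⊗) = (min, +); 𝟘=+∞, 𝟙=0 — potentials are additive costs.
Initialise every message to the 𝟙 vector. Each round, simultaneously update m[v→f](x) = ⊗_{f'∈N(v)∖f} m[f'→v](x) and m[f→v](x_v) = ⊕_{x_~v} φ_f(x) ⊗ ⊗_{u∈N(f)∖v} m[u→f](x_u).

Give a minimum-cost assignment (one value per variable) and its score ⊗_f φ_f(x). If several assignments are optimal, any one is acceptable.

assignment: (R=1, E=2, N=2, Q=2); score = 4

init: all messages = 𝟙 over 3 values
r1 m[φ0→R] = [5, 1, 2]
r1 m[φ0→E] = [5, 4, 1]
r1 m[φ1→E] = [0, 0, 3]
r1 m[φ1→Q] = [0, 0, 3]
r1 m[φ2→N] = [1, 2, 0]
r1 m[φ2→Q] = [5, 1, 0]
r1 m[R→φ0] = [0, 0, 0]
r1 m[E→φ0] = [0, 0, 0]
r1 m[E→φ1] = [0, 0, 0]
r1 m[N→φ2] = [0, 0, 0]
r1 m[Q→φ1] = [0, 0, 0]
r1 m[Q→φ2] = [0, 0, 0]
r2 m[φ0→R] = [5, 1, 2]
r2 m[φ0→E] = [5, 4, 1]
r2 m[φ1→E] = [0, 0, 3]
r2 m[φ1→Q] = [0, 0, 3]
r2 m[φ2→N] = [1, 2, 0]
r2 m[φ2→Q] = [5, 1, 0]
r2 m[R→φ0] = [0, 0, 0]
r2 m[E→φ0] = [0, 0, 3]
r2 m[E→φ1] = [5, 4, 1]
r2 m[N→φ2] = [0, 0, 0]
r2 m[Q→φ1] = [5, 1, 0]
r2 m[Q→φ2] = [0, 0, 3]
r3 m[φ0→R] = [5, 4, 4]
r3 m[φ0→E] = [5, 4, 1]
r3 m[φ1→E] = [1, 1, 3]
r3 m[φ1→Q] = [4, 4, 4]
r3 m[φ2→N] = [4, 2, 1]
r3 m[φ2→Q] = [5, 1, 0]
r3 m[R→φ0] = [0, 0, 0]
r3 m[E→φ0] = [0, 0, 3]
r3 m[E→φ1] = [5, 4, 1]
r3 m[N→φ2] = [0, 0, 0]
r3 m[Q→φ1] = [5, 1, 0]
r3 m[Q→φ2] = [0, 0, 3]
r4 m[φ0→R] = [5, 4, 4]
r4 m[φ0→E] = [5, 4, 1]
r4 m[φ1→E] = [1, 1, 3]
r4 m[φ1→Q] = [4, 4, 4]
r4 m[φ2→N] = [4, 2, 1]
r4 m[φ2→Q] = [5, 1, 0]
r4 m[R→φ0] = [0, 0, 0]
r4 m[E→φ0] = [1, 1, 3]
r4 m[E→φ1] = [5, 4, 1]
r4 m[N→φ2] = [0, 0, 0]
r4 m[Q→φ1] = [5, 1, 0]
r4 m[Q→φ2] = [4, 4, 4]
r5 m[φ0→R] = [6, 4, 5]
r5 m[φ0→E] = [5, 4, 1]
r5 m[φ1→E] = [1, 1, 3]
r5 m[φ1→Q] = [4, 4, 4]
r5 m[φ2→N] = [5, 6, 4]
r5 m[φ2→Q] = [5, 1, 0]
r5 m[R→φ0] = [0, 0, 0]
r5 m[E→φ0] = [1, 1, 3]
r5 m[E→φ1] = [5, 4, 1]
r5 m[N→φ2] = [0, 0, 0]
r5 m[Q→φ1] = [5, 1, 0]
r5 m[Q→φ2] = [4, 4, 4]
r6 m[φ0→R] = [6, 4, 5]
r6 m[φ0→E] = [5, 4, 1]
r6 m[φ1→E] = [1, 1, 3]
r6 m[φ1→Q] = [4, 4, 4]
r6 m[φ2→N] = [5, 6, 4]
r6 m[φ2→Q] = [5, 1, 0]
r6 m[R→φ0] = [0, 0, 0]
r6 m[E→φ0] = [1, 1, 3]
r6 m[E→φ1] = [5, 4, 1]
r6 m[N→φ2] = [0, 0, 0]
r6 m[Q→φ1] = [5, 1, 0]
r6 m[Q→φ2] = [4, 4, 4]
fixed point reached at round 6
traceback from R: (R=1, E=2, N=2, Q=2), score=4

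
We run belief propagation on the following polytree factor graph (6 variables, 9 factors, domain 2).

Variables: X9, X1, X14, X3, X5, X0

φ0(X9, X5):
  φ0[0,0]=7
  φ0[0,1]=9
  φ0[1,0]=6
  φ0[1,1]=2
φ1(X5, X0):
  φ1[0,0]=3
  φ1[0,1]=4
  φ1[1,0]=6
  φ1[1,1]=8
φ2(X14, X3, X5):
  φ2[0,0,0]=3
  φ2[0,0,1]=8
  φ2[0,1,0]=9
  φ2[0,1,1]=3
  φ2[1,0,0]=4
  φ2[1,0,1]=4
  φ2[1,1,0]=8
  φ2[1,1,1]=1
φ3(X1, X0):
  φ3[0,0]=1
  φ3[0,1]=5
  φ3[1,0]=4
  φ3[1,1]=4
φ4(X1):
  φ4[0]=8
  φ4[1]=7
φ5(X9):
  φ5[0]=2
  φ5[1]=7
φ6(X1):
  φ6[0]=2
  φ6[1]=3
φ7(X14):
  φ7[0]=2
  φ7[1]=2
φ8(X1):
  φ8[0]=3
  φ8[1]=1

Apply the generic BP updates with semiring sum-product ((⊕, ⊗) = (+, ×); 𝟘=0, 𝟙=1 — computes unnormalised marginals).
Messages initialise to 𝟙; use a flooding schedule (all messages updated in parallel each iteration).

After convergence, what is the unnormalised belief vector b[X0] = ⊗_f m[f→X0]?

init: all messages = 𝟙 over 2 values
r1 m[φ0→X9] = [16, 8]
r1 m[φ0→X5] = [13, 11]
r1 m[φ1→X5] = [7, 14]
r1 m[φ1→X0] = [9, 12]
r1 m[φ2→X14] = [23, 17]
r1 m[φ2→X3] = [19, 21]
r1 m[φ2→X5] = [24, 16]
r1 m[φ3→X1] = [6, 8]
r1 m[φ3→X0] = [5, 9]
r1 m[φ4→X1] = [8, 7]
r1 m[φ5→X9] = [2, 7]
r1 m[φ6→X1] = [2, 3]
r1 m[φ7→X14] = [2, 2]
r1 m[φ8→X1] = [3, 1]
r1 m[X9→φ0] = [1, 1]
r1 m[X9→φ5] = [1, 1]
r1 m[X1→φ3] = [1, 1]
r1 m[X1→φ4] = [1, 1]
r1 m[X1→φ6] = [1, 1]
r1 m[X1→φ8] = [1, 1]
r1 m[X14→φ2] = [1, 1]
r1 m[X14→φ7] = [1, 1]
r1 m[X3→φ2] = [1, 1]
r1 m[X5→φ0] = [1, 1]
r1 m[X5→φ1] = [1, 1]
r1 m[X5→φ2] = [1, 1]
r1 m[X0→φ1] = [1, 1]
r1 m[X0→φ3] = [1, 1]
r2 m[φ0→X9] = [16, 8]
r2 m[φ0→X5] = [13, 11]
r2 m[φ1→X5] = [7, 14]
r2 m[φ1→X0] = [9, 12]
r2 m[φ2→X14] = [23, 17]
r2 m[φ2→X3] = [19, 21]
r2 m[φ2→X5] = [24, 16]
r2 m[φ3→X1] = [6, 8]
r2 m[φ3→X0] = [5, 9]
r2 m[φ4→X1] = [8, 7]
r2 m[φ5→X9] = [2, 7]
r2 m[φ6→X1] = [2, 3]
r2 m[φ7→X14] = [2, 2]
r2 m[φ8→X1] = [3, 1]
r2 m[X9→φ0] = [2, 7]
r2 m[X9→φ5] = [16, 8]
r2 m[X1→φ3] = [48, 21]
r2 m[X1→φ4] = [36, 24]
r2 m[X1→φ6] = [144, 56]
r2 m[X1→φ8] = [96, 168]
r2 m[X14→φ2] = [2, 2]
r2 m[X14→φ7] = [23, 17]
r2 m[X3→φ2] = [1, 1]
r2 m[X5→φ0] = [168, 224]
r2 m[X5→φ1] = [312, 176]
r2 m[X5→φ2] = [91, 154]
r2 m[X0→φ1] = [5, 9]
r2 m[X0→φ3] = [9, 12]
r3 m[φ0→X9] = [3192, 1456]
r3 m[φ0→X5] = [56, 32]
r3 m[φ1→X5] = [51, 102]
r3 m[φ1→X0] = [1992, 2656]
r3 m[φ2→X14] = [2786, 1862]
r3 m[φ2→X3] = [4970, 4326]
r3 m[φ2→X5] = [48, 32]
r3 m[φ3→X1] = [69, 84]
r3 m[φ3→X0] = [132, 324]
r3 m[φ4→X1] = [8, 7]
r3 m[φ5→X9] = [2, 7]
r3 m[φ6→X1] = [2, 3]
r3 m[φ7→X14] = [2, 2]
r3 m[φ8→X1] = [3, 1]
r3 m[X9→φ0] = [2, 7]
r3 m[X9→φ5] = [16, 8]
r3 m[X1→φ3] = [48, 21]
r3 m[X1→φ4] = [36, 24]
r3 m[X1→φ6] = [144, 56]
r3 m[X1→φ8] = [96, 168]
r3 m[X14→φ2] = [2, 2]
r3 m[X14→φ7] = [23, 17]
r3 m[X3→φ2] = [1, 1]
r3 m[X5→φ0] = [168, 224]
r3 m[X5→φ1] = [312, 176]
r3 m[X5→φ2] = [91, 154]
r3 m[X0→φ1] = [5, 9]
r3 m[X0→φ3] = [9, 12]
r4 m[φ0→X9] = [3192, 1456]
r4 m[φ0→X5] = [56, 32]
r4 m[φ1→X5] = [51, 102]
r4 m[φ1→X0] = [1992, 2656]
r4 m[φ2→X14] = [2786, 1862]
r4 m[φ2→X3] = [4970, 4326]
r4 m[φ2→X5] = [48, 32]
r4 m[φ3→X1] = [69, 84]
r4 m[φ3→X0] = [132, 324]
r4 m[φ4→X1] = [8, 7]
r4 m[φ5→X9] = [2, 7]
r4 m[φ6→X1] = [2, 3]
r4 m[φ7→X14] = [2, 2]
r4 m[φ8→X1] = [3, 1]
r4 m[X9→φ0] = [2, 7]
r4 m[X9→φ5] = [3192, 1456]
r4 m[X1→φ3] = [48, 21]
r4 m[X1→φ4] = [414, 252]
r4 m[X1→φ6] = [1656, 588]
r4 m[X1→φ8] = [1104, 1764]
r4 m[X14→φ2] = [2, 2]
r4 m[X14→φ7] = [2786, 1862]
r4 m[X3→φ2] = [1, 1]
r4 m[X5→φ0] = [2448, 3264]
r4 m[X5→φ1] = [2688, 1024]
r4 m[X5→φ2] = [2856, 3264]
r4 m[X0→φ1] = [132, 324]
r4 m[X0→φ3] = [1992, 2656]
r5 m[φ0→X9] = [46512, 21216]
r5 m[φ0→X5] = [56, 32]
r5 m[φ1→X5] = [1692, 3384]
r5 m[φ1→X0] = [14208, 18944]
r5 m[φ2→X14] = [70176, 50592]
r5 m[φ2→X3] = [118320, 123216]
r5 m[φ2→X5] = [48, 32]
r5 m[φ3→X1] = [15272, 18592]
r5 m[φ3→X0] = [132, 324]
r5 m[φ4→X1] = [8, 7]
r5 m[φ5→X9] = [2, 7]
r5 m[φ6→X1] = [2, 3]
r5 m[φ7→X14] = [2, 2]
r5 m[φ8→X1] = [3, 1]
r5 m[X9→φ0] = [2, 7]
r5 m[X9→φ5] = [3192, 1456]
r5 m[X1→φ3] = [48, 21]
r5 m[X1→φ4] = [414, 252]
r5 m[X1→φ6] = [1656, 588]
r5 m[X1→φ8] = [1104, 1764]
r5 m[X14→φ2] = [2, 2]
r5 m[X14→φ7] = [2786, 1862]
r5 m[X3→φ2] = [1, 1]
r5 m[X5→φ0] = [2448, 3264]
r5 m[X5→φ1] = [2688, 1024]
r5 m[X5→φ2] = [2856, 3264]
r5 m[X0→φ1] = [132, 324]
r5 m[X0→φ3] = [1992, 2656]
r6 m[φ0→X9] = [46512, 21216]
r6 m[φ0→X5] = [56, 32]
r6 m[φ1→X5] = [1692, 3384]
r6 m[φ1→X0] = [14208, 18944]
r6 m[φ2→X14] = [70176, 50592]
r6 m[φ2→X3] = [118320, 123216]
r6 m[φ2→X5] = [48, 32]
r6 m[φ3→X1] = [15272, 18592]
r6 m[φ3→X0] = [132, 324]
r6 m[φ4→X1] = [8, 7]
r6 m[φ5→X9] = [2, 7]
r6 m[φ6→X1] = [2, 3]
r6 m[φ7→X14] = [2, 2]
r6 m[φ8→X1] = [3, 1]
r6 m[X9→φ0] = [2, 7]
r6 m[X9→φ5] = [46512, 21216]
r6 m[X1→φ3] = [48, 21]
r6 m[X1→φ4] = [91632, 55776]
r6 m[X1→φ6] = [366528, 130144]
r6 m[X1→φ8] = [244352, 390432]
r6 m[X14→φ2] = [2, 2]
r6 m[X14→φ7] = [70176, 50592]
r6 m[X3→φ2] = [1, 1]
r6 m[X5→φ0] = [81216, 108288]
r6 m[X5→φ1] = [2688, 1024]
r6 m[X5→φ2] = [94752, 108288]
r6 m[X0→φ1] = [132, 324]
r6 m[X0→φ3] = [14208, 18944]
r7 m[φ0→X9] = [1543104, 703872]
r7 m[φ0→X5] = [56, 32]
r7 m[φ1→X5] = [1692, 3384]
r7 m[φ1→X0] = [14208, 18944]
r7 m[φ2→X14] = [2328192, 1678464]
r7 m[φ2→X3] = [3925440, 4087872]
r7 m[φ2→X5] = [48, 32]
r7 m[φ3→X1] = [108928, 132608]
r7 m[φ3→X0] = [132, 324]
r7 m[φ4→X1] = [8, 7]
r7 m[φ5→X9] = [2, 7]
r7 m[φ6→X1] = [2, 3]
r7 m[φ7→X14] = [2, 2]
r7 m[φ8→X1] = [3, 1]
r7 m[X9→φ0] = [2, 7]
r7 m[X9→φ5] = [46512, 21216]
r7 m[X1→φ3] = [48, 21]
r7 m[X1→φ4] = [91632, 55776]
r7 m[X1→φ6] = [366528, 130144]
r7 m[X1→φ8] = [244352, 390432]
r7 m[X14→φ2] = [2, 2]
r7 m[X14→φ7] = [70176, 50592]
r7 m[X3→φ2] = [1, 1]
r7 m[X5→φ0] = [81216, 108288]
r7 m[X5→φ1] = [2688, 1024]
r7 m[X5→φ2] = [94752, 108288]
r7 m[X0→φ1] = [132, 324]
r7 m[X0→φ3] = [14208, 18944]
r8 m[φ0→X9] = [1543104, 703872]
r8 m[φ0→X5] = [56, 32]
r8 m[φ1→X5] = [1692, 3384]
r8 m[φ1→X0] = [14208, 18944]
r8 m[φ2→X14] = [2328192, 1678464]
r8 m[φ2→X3] = [3925440, 4087872]
r8 m[φ2→X5] = [48, 32]
r8 m[φ3→X1] = [108928, 132608]
r8 m[φ3→X0] = [132, 324]
r8 m[φ4→X1] = [8, 7]
r8 m[φ5→X9] = [2, 7]
r8 m[φ6→X1] = [2, 3]
r8 m[φ7→X14] = [2, 2]
r8 m[φ8→X1] = [3, 1]
r8 m[X9→φ0] = [2, 7]
r8 m[X9→φ5] = [1543104, 703872]
r8 m[X1→φ3] = [48, 21]
r8 m[X1→φ4] = [653568, 397824]
r8 m[X1→φ6] = [2614272, 928256]
r8 m[X1→φ8] = [1742848, 2784768]
r8 m[X14→φ2] = [2, 2]
r8 m[X14→φ7] = [2328192, 1678464]
r8 m[X3→φ2] = [1, 1]
r8 m[X5→φ0] = [81216, 108288]
r8 m[X5→φ1] = [2688, 1024]
r8 m[X5→φ2] = [94752, 108288]
r8 m[X0→φ1] = [132, 324]
r8 m[X0→φ3] = [14208, 18944]
r9 m[φ0→X9] = [1543104, 703872]
r9 m[φ0→X5] = [56, 32]
r9 m[φ1→X5] = [1692, 3384]
r9 m[φ1→X0] = [14208, 18944]
r9 m[φ2→X14] = [2328192, 1678464]
r9 m[φ2→X3] = [3925440, 4087872]
r9 m[φ2→X5] = [48, 32]
r9 m[φ3→X1] = [108928, 132608]
r9 m[φ3→X0] = [132, 324]
r9 m[φ4→X1] = [8, 7]
r9 m[φ5→X9] = [2, 7]
r9 m[φ6→X1] = [2, 3]
r9 m[φ7→X14] = [2, 2]
r9 m[φ8→X1] = [3, 1]
r9 m[X9→φ0] = [2, 7]
r9 m[X9→φ5] = [1543104, 703872]
r9 m[X1→φ3] = [48, 21]
r9 m[X1→φ4] = [653568, 397824]
r9 m[X1→φ6] = [2614272, 928256]
r9 m[X1→φ8] = [1742848, 2784768]
r9 m[X14→φ2] = [2, 2]
r9 m[X14→φ7] = [2328192, 1678464]
r9 m[X3→φ2] = [1, 1]
r9 m[X5→φ0] = [81216, 108288]
r9 m[X5→φ1] = [2688, 1024]
r9 m[X5→φ2] = [94752, 108288]
r9 m[X0→φ1] = [132, 324]
r9 m[X0→φ3] = [14208, 18944]
fixed point reached at round 9
b[X0] = ⊗ incoming = [1875456, 6137856]

b[X0] = [1875456, 6137856]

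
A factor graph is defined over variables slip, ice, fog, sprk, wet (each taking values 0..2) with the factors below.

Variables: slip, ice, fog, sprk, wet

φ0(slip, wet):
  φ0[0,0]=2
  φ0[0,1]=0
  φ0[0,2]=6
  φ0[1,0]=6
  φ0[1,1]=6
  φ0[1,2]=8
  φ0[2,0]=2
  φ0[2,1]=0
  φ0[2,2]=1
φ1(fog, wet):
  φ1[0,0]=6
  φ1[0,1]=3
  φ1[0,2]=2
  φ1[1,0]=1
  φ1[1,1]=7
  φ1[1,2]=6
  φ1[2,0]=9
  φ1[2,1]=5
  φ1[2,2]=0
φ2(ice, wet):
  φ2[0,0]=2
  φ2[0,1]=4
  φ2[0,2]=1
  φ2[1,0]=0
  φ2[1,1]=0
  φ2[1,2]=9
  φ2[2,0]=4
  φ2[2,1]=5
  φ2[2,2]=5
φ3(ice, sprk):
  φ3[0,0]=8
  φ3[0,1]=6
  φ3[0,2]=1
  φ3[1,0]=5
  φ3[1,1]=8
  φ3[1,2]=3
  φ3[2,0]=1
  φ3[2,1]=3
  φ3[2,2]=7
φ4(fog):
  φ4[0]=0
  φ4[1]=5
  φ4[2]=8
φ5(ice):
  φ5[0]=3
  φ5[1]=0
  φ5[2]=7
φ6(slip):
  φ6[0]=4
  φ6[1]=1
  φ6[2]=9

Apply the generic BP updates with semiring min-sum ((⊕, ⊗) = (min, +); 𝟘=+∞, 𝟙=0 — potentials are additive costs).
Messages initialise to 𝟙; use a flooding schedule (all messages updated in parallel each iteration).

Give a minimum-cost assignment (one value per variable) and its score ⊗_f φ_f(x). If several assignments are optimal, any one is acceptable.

assignment: (slip=0, ice=1, fog=0, sprk=2, wet=1); score = 10

init: all messages = 𝟙 over 3 values
r1 m[φ0→slip] = [0, 6, 0]
r1 m[φ0→wet] = [2, 0, 1]
r1 m[φ1→fog] = [2, 1, 0]
r1 m[φ1→wet] = [1, 3, 0]
r1 m[φ2→ice] = [1, 0, 4]
r1 m[φ2→wet] = [0, 0, 1]
r1 m[φ3→ice] = [1, 3, 1]
r1 m[φ3→sprk] = [1, 3, 1]
r1 m[φ4→fog] = [0, 5, 8]
r1 m[φ5→ice] = [3, 0, 7]
r1 m[φ6→slip] = [4, 1, 9]
r1 m[slip→φ0] = [0, 0, 0]
r1 m[slip→φ6] = [0, 0, 0]
r1 m[ice→φ2] = [0, 0, 0]
r1 m[ice→φ3] = [0, 0, 0]
r1 m[ice→φ5] = [0, 0, 0]
r1 m[fog→φ1] = [0, 0, 0]
r1 m[fog→φ4] = [0, 0, 0]
r1 m[sprk→φ3] = [0, 0, 0]
r1 m[wet→φ0] = [0, 0, 0]
r1 m[wet→φ1] = [0, 0, 0]
r1 m[wet→φ2] = [0, 0, 0]
r2 m[φ0→slip] = [0, 6, 0]
r2 m[φ0→wet] = [2, 0, 1]
r2 m[φ1→fog] = [2, 1, 0]
r2 m[φ1→wet] = [1, 3, 0]
r2 m[φ2→ice] = [1, 0, 4]
r2 m[φ2→wet] = [0, 0, 1]
r2 m[φ3→ice] = [1, 3, 1]
r2 m[φ3→sprk] = [1, 3, 1]
r2 m[φ4→fog] = [0, 5, 8]
r2 m[φ5→ice] = [3, 0, 7]
r2 m[φ6→slip] = [4, 1, 9]
r2 m[slip→φ0] = [4, 1, 9]
r2 m[slip→φ6] = [0, 6, 0]
r2 m[ice→φ2] = [4, 3, 8]
r2 m[ice→φ3] = [4, 0, 11]
r2 m[ice→φ5] = [2, 3, 5]
r2 m[fog→φ1] = [0, 5, 8]
r2 m[fog→φ4] = [2, 1, 0]
r2 m[sprk→φ3] = [0, 0, 0]
r2 m[wet→φ0] = [1, 3, 1]
r2 m[wet→φ1] = [2, 0, 2]
r2 m[wet→φ2] = [3, 3, 1]
r3 m[φ0→slip] = [3, 7, 2]
r3 m[φ0→wet] = [6, 4, 9]
r3 m[φ1→fog] = [3, 3, 2]
r3 m[φ1→wet] = [6, 3, 2]
r3 m[φ2→ice] = [2, 3, 6]
r3 m[φ2→wet] = [3, 3, 5]
r3 m[φ3→ice] = [1, 3, 1]
r3 m[φ3→sprk] = [5, 8, 3]
r3 m[φ4→fog] = [0, 5, 8]
r3 m[φ5→ice] = [3, 0, 7]
r3 m[φ6→slip] = [4, 1, 9]
r3 m[slip→φ0] = [4, 1, 9]
r3 m[slip→φ6] = [0, 6, 0]
r3 m[ice→φ2] = [4, 3, 8]
r3 m[ice→φ3] = [4, 0, 11]
r3 m[ice→φ5] = [2, 3, 5]
r3 m[fog→φ1] = [0, 5, 8]
r3 m[fog→φ4] = [2, 1, 0]
r3 m[sprk→φ3] = [0, 0, 0]
r3 m[wet→φ0] = [1, 3, 1]
r3 m[wet→φ1] = [2, 0, 2]
r3 m[wet→φ2] = [3, 3, 1]
r4 m[φ0→slip] = [3, 7, 2]
r4 m[φ0→wet] = [6, 4, 9]
r4 m[φ1→fog] = [3, 3, 2]
r4 m[φ1→wet] = [6, 3, 2]
r4 m[φ2→ice] = [2, 3, 6]
r4 m[φ2→wet] = [3, 3, 5]
r4 m[φ3→ice] = [1, 3, 1]
r4 m[φ3→sprk] = [5, 8, 3]
r4 m[φ4→fog] = [0, 5, 8]
r4 m[φ5→ice] = [3, 0, 7]
r4 m[φ6→slip] = [4, 1, 9]
r4 m[slip→φ0] = [4, 1, 9]
r4 m[slip→φ6] = [3, 7, 2]
r4 m[ice→φ2] = [4, 3, 8]
r4 m[ice→φ3] = [5, 3, 13]
r4 m[ice→φ5] = [3, 6, 7]
r4 m[fog→φ1] = [0, 5, 8]
r4 m[fog→φ4] = [3, 3, 2]
r4 m[sprk→φ3] = [0, 0, 0]
r4 m[wet→φ0] = [9, 6, 7]
r4 m[wet→φ1] = [9, 7, 14]
r4 m[wet→φ2] = [12, 7, 11]
r5 m[φ0→slip] = [6, 12, 6]
r5 m[φ0→wet] = [6, 4, 9]
r5 m[φ1→fog] = [10, 10, 12]
r5 m[φ1→wet] = [6, 3, 2]
r5 m[φ2→ice] = [11, 7, 12]
r5 m[φ2→wet] = [3, 3, 5]
r5 m[φ3→ice] = [1, 3, 1]
r5 m[φ3→sprk] = [8, 11, 6]
r5 m[φ4→fog] = [0, 5, 8]
r5 m[φ5→ice] = [3, 0, 7]
r5 m[φ6→slip] = [4, 1, 9]
r5 m[slip→φ0] = [4, 1, 9]
r5 m[slip→φ6] = [3, 7, 2]
r5 m[ice→φ2] = [4, 3, 8]
r5 m[ice→φ3] = [5, 3, 13]
r5 m[ice→φ5] = [3, 6, 7]
r5 m[fog→φ1] = [0, 5, 8]
r5 m[fog→φ4] = [3, 3, 2]
r5 m[sprk→φ3] = [0, 0, 0]
r5 m[wet→φ0] = [9, 6, 7]
r5 m[wet→φ1] = [9, 7, 14]
r5 m[wet→φ2] = [12, 7, 11]
r6 m[φ0→slip] = [6, 12, 6]
r6 m[φ0→wet] = [6, 4, 9]
r6 m[φ1→fog] = [10, 10, 12]
r6 m[φ1→wet] = [6, 3, 2]
r6 m[φ2→ice] = [11, 7, 12]
r6 m[φ2→wet] = [3, 3, 5]
r6 m[φ3→ice] = [1, 3, 1]
r6 m[φ3→sprk] = [8, 11, 6]
r6 m[φ4→fog] = [0, 5, 8]
r6 m[φ5→ice] = [3, 0, 7]
r6 m[φ6→slip] = [4, 1, 9]
r6 m[slip→φ0] = [4, 1, 9]
r6 m[slip→φ6] = [6, 12, 6]
r6 m[ice→φ2] = [4, 3, 8]
r6 m[ice→φ3] = [14, 7, 19]
r6 m[ice→φ5] = [12, 10, 13]
r6 m[fog→φ1] = [0, 5, 8]
r6 m[fog→φ4] = [10, 10, 12]
r6 m[sprk→φ3] = [0, 0, 0]
r6 m[wet→φ0] = [9, 6, 7]
r6 m[wet→φ1] = [9, 7, 14]
r6 m[wet→φ2] = [12, 7, 11]
r7 m[φ0→slip] = [6, 12, 6]
r7 m[φ0→wet] = [6, 4, 9]
r7 m[φ1→fog] = [10, 10, 12]
r7 m[φ1→wet] = [6, 3, 2]
r7 m[φ2→ice] = [11, 7, 12]
r7 m[φ2→wet] = [3, 3, 5]
r7 m[φ3→ice] = [1, 3, 1]
r7 m[φ3→sprk] = [12, 15, 10]
r7 m[φ4→fog] = [0, 5, 8]
r7 m[φ5→ice] = [3, 0, 7]
r7 m[φ6→slip] = [4, 1, 9]
r7 m[slip→φ0] = [4, 1, 9]
r7 m[slip→φ6] = [6, 12, 6]
r7 m[ice→φ2] = [4, 3, 8]
r7 m[ice→φ3] = [14, 7, 19]
r7 m[ice→φ5] = [12, 10, 13]
r7 m[fog→φ1] = [0, 5, 8]
r7 m[fog→φ4] = [10, 10, 12]
r7 m[sprk→φ3] = [0, 0, 0]
r7 m[wet→φ0] = [9, 6, 7]
r7 m[wet→φ1] = [9, 7, 14]
r7 m[wet→φ2] = [12, 7, 11]
r8 m[φ0→slip] = [6, 12, 6]
r8 m[φ0→wet] = [6, 4, 9]
r8 m[φ1→fog] = [10, 10, 12]
r8 m[φ1→wet] = [6, 3, 2]
r8 m[φ2→ice] = [11, 7, 12]
r8 m[φ2→wet] = [3, 3, 5]
r8 m[φ3→ice] = [1, 3, 1]
r8 m[φ3→sprk] = [12, 15, 10]
r8 m[φ4→fog] = [0, 5, 8]
r8 m[φ5→ice] = [3, 0, 7]
r8 m[φ6→slip] = [4, 1, 9]
r8 m[slip→φ0] = [4, 1, 9]
r8 m[slip→φ6] = [6, 12, 6]
r8 m[ice→φ2] = [4, 3, 8]
r8 m[ice→φ3] = [14, 7, 19]
r8 m[ice→φ5] = [12, 10, 13]
r8 m[fog→φ1] = [0, 5, 8]
r8 m[fog→φ4] = [10, 10, 12]
r8 m[sprk→φ3] = [0, 0, 0]
r8 m[wet→φ0] = [9, 6, 7]
r8 m[wet→φ1] = [9, 7, 14]
r8 m[wet→φ2] = [12, 7, 11]
fixed point reached at round 8
traceback from slip: (slip=0, ice=1, fog=0, sprk=2, wet=1), score=10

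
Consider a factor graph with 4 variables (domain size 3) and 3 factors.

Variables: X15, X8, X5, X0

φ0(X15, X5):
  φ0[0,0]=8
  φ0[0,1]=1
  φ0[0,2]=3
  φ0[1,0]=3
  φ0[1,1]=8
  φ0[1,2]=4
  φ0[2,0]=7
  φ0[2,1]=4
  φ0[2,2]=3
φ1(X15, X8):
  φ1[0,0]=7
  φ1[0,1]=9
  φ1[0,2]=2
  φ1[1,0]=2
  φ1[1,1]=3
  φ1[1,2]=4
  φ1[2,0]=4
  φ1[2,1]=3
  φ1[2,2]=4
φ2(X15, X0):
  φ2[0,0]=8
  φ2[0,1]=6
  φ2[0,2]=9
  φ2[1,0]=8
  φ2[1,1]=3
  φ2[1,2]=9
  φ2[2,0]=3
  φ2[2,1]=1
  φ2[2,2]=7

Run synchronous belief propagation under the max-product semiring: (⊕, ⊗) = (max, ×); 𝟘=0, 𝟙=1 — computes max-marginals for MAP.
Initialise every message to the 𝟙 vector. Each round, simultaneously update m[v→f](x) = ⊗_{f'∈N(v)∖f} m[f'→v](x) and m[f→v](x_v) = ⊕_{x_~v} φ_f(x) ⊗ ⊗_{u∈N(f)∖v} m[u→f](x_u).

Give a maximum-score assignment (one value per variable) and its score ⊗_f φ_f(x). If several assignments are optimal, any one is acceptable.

init: all messages = 𝟙 over 3 values
r1 m[φ0→X15] = [8, 8, 7]
r1 m[φ0→X5] = [8, 8, 4]
r1 m[φ1→X15] = [9, 4, 4]
r1 m[φ1→X8] = [7, 9, 4]
r1 m[φ2→X15] = [9, 9, 7]
r1 m[φ2→X0] = [8, 6, 9]
r1 m[X15→φ0] = [1, 1, 1]
r1 m[X15→φ1] = [1, 1, 1]
r1 m[X15→φ2] = [1, 1, 1]
r1 m[X8→φ1] = [1, 1, 1]
r1 m[X5→φ0] = [1, 1, 1]
r1 m[X0→φ2] = [1, 1, 1]
r2 m[φ0→X15] = [8, 8, 7]
r2 m[φ0→X5] = [8, 8, 4]
r2 m[φ1→X15] = [9, 4, 4]
r2 m[φ1→X8] = [7, 9, 4]
r2 m[φ2→X15] = [9, 9, 7]
r2 m[φ2→X0] = [8, 6, 9]
r2 m[X15→φ0] = [81, 36, 28]
r2 m[X15→φ1] = [72, 72, 49]
r2 m[X15→φ2] = [72, 32, 28]
r2 m[X8→φ1] = [1, 1, 1]
r2 m[X5→φ0] = [1, 1, 1]
r2 m[X0→φ2] = [1, 1, 1]
r3 m[φ0→X15] = [8, 8, 7]
r3 m[φ0→X5] = [648, 288, 243]
r3 m[φ1→X15] = [9, 4, 4]
r3 m[φ1→X8] = [504, 648, 288]
r3 m[φ2→X15] = [9, 9, 7]
r3 m[φ2→X0] = [576, 432, 648]
r3 m[X15→φ0] = [81, 36, 28]
r3 m[X15→φ1] = [72, 72, 49]
r3 m[X15→φ2] = [72, 32, 28]
r3 m[X8→φ1] = [1, 1, 1]
r3 m[X5→φ0] = [1, 1, 1]
r3 m[X0→φ2] = [1, 1, 1]
r4 m[φ0→X15] = [8, 8, 7]
r4 m[φ0→X5] = [648, 288, 243]
r4 m[φ1→X15] = [9, 4, 4]
r4 m[φ1→X8] = [504, 648, 288]
r4 m[φ2→X15] = [9, 9, 7]
r4 m[φ2→X0] = [576, 432, 648]
r4 m[X15→φ0] = [81, 36, 28]
r4 m[X15→φ1] = [72, 72, 49]
r4 m[X15→φ2] = [72, 32, 28]
r4 m[X8→φ1] = [1, 1, 1]
r4 m[X5→φ0] = [1, 1, 1]
r4 m[X0→φ2] = [1, 1, 1]
fixed point reached at round 4
traceback from X15: (X15=0, X8=1, X5=0, X0=2), score=648

assignment: (X15=0, X8=1, X5=0, X0=2); score = 648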